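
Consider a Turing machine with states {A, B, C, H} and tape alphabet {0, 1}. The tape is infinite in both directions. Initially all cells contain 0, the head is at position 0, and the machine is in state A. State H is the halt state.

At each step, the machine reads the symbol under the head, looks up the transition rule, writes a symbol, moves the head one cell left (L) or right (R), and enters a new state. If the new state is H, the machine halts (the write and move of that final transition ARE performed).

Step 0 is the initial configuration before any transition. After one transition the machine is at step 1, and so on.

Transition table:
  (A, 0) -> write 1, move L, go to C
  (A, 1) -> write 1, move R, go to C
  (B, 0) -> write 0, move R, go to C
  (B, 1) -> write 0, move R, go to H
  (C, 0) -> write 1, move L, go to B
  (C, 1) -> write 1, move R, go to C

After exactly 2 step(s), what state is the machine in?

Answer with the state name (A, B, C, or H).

Step 1: in state A at pos 0, read 0 -> (A,0)->write 1,move L,goto C. Now: state=C, head=-1, tape[-2..1]=0010 (head:  ^)
Step 2: in state C at pos -1, read 0 -> (C,0)->write 1,move L,goto B. Now: state=B, head=-2, tape[-3..1]=00110 (head:  ^)

Answer: B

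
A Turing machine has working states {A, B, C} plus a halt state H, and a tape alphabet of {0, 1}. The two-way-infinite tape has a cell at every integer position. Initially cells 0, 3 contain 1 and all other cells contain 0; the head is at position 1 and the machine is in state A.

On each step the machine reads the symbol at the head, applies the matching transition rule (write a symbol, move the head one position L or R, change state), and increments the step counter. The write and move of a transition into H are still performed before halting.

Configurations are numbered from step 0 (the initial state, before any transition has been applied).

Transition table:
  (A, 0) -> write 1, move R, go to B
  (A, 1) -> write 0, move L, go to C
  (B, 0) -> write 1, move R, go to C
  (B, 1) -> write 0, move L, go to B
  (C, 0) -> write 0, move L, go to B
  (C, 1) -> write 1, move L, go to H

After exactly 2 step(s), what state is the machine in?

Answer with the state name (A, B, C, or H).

Answer: C

Derivation:
Step 1: in state A at pos 1, read 0 -> (A,0)->write 1,move R,goto B. Now: state=B, head=2, tape[-1..4]=011010 (head:    ^)
Step 2: in state B at pos 2, read 0 -> (B,0)->write 1,move R,goto C. Now: state=C, head=3, tape[-1..4]=011110 (head:     ^)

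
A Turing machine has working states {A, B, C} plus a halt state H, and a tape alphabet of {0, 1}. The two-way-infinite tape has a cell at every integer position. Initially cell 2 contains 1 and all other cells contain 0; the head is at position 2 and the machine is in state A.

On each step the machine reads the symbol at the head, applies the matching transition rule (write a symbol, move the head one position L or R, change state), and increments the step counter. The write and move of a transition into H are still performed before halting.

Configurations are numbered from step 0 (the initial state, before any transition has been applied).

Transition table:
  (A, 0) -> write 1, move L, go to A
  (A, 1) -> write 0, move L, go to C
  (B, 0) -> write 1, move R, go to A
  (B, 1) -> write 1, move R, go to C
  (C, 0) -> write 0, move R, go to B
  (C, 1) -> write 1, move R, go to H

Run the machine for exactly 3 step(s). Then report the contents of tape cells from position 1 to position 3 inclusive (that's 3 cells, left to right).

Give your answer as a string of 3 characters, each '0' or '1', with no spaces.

Answer: 010

Derivation:
Step 1: in state A at pos 2, read 1 -> (A,1)->write 0,move L,goto C. Now: state=C, head=1, tape[0..3]=0000 (head:  ^)
Step 2: in state C at pos 1, read 0 -> (C,0)->write 0,move R,goto B. Now: state=B, head=2, tape[0..3]=0000 (head:   ^)
Step 3: in state B at pos 2, read 0 -> (B,0)->write 1,move R,goto A. Now: state=A, head=3, tape[0..4]=00100 (head:    ^)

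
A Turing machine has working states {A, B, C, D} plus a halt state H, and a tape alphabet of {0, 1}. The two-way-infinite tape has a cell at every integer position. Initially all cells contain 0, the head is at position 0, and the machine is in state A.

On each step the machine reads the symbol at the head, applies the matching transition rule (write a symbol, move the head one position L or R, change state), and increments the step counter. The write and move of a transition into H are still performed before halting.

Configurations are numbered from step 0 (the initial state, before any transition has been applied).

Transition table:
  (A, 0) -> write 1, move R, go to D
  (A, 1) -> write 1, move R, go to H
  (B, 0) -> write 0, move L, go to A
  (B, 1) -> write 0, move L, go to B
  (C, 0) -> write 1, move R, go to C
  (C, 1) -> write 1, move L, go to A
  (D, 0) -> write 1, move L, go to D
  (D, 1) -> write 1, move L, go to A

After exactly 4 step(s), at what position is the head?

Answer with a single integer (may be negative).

Step 1: in state A at pos 0, read 0 -> (A,0)->write 1,move R,goto D. Now: state=D, head=1, tape[-1..2]=0100 (head:   ^)
Step 2: in state D at pos 1, read 0 -> (D,0)->write 1,move L,goto D. Now: state=D, head=0, tape[-1..2]=0110 (head:  ^)
Step 3: in state D at pos 0, read 1 -> (D,1)->write 1,move L,goto A. Now: state=A, head=-1, tape[-2..2]=00110 (head:  ^)
Step 4: in state A at pos -1, read 0 -> (A,0)->write 1,move R,goto D. Now: state=D, head=0, tape[-2..2]=01110 (head:   ^)

Answer: 0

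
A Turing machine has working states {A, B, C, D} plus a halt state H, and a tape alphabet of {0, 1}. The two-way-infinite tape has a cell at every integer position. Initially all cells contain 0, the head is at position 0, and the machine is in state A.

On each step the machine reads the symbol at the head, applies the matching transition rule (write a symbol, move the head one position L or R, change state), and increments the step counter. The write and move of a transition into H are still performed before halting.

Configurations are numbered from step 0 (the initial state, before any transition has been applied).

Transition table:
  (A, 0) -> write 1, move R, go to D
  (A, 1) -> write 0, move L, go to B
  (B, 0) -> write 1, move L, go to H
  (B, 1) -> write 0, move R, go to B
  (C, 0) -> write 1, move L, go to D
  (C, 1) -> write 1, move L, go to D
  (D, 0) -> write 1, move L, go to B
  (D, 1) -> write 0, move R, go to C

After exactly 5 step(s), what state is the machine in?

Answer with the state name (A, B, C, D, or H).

Step 1: in state A at pos 0, read 0 -> (A,0)->write 1,move R,goto D. Now: state=D, head=1, tape[-1..2]=0100 (head:   ^)
Step 2: in state D at pos 1, read 0 -> (D,0)->write 1,move L,goto B. Now: state=B, head=0, tape[-1..2]=0110 (head:  ^)
Step 3: in state B at pos 0, read 1 -> (B,1)->write 0,move R,goto B. Now: state=B, head=1, tape[-1..2]=0010 (head:   ^)
Step 4: in state B at pos 1, read 1 -> (B,1)->write 0,move R,goto B. Now: state=B, head=2, tape[-1..3]=00000 (head:    ^)
Step 5: in state B at pos 2, read 0 -> (B,0)->write 1,move L,goto H. Now: state=H, head=1, tape[-1..3]=00010 (head:   ^)

Answer: H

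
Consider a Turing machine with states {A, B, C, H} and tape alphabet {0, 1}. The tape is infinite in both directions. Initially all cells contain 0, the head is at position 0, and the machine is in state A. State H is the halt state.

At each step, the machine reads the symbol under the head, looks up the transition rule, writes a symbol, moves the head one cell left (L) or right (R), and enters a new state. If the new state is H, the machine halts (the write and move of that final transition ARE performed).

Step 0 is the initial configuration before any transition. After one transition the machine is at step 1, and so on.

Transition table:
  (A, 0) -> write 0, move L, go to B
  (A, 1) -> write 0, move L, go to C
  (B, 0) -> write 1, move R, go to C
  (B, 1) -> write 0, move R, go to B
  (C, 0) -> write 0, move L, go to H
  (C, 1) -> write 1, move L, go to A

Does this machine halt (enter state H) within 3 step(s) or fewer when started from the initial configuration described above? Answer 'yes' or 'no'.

Answer: yes

Derivation:
Step 1: in state A at pos 0, read 0 -> (A,0)->write 0,move L,goto B. Now: state=B, head=-1, tape[-2..1]=0000 (head:  ^)
Step 2: in state B at pos -1, read 0 -> (B,0)->write 1,move R,goto C. Now: state=C, head=0, tape[-2..1]=0100 (head:   ^)
Step 3: in state C at pos 0, read 0 -> (C,0)->write 0,move L,goto H. Now: state=H, head=-1, tape[-2..1]=0100 (head:  ^)
State H reached at step 3; 3 <= 3 -> yes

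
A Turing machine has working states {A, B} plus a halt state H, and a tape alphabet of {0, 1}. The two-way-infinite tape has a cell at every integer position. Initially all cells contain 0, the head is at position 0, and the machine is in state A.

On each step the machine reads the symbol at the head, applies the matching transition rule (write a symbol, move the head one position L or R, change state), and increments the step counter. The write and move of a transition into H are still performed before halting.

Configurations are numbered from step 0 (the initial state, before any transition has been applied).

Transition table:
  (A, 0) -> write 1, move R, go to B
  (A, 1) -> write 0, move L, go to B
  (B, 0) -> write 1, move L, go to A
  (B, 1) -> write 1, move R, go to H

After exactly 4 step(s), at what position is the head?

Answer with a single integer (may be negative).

Step 1: in state A at pos 0, read 0 -> (A,0)->write 1,move R,goto B. Now: state=B, head=1, tape[-1..2]=0100 (head:   ^)
Step 2: in state B at pos 1, read 0 -> (B,0)->write 1,move L,goto A. Now: state=A, head=0, tape[-1..2]=0110 (head:  ^)
Step 3: in state A at pos 0, read 1 -> (A,1)->write 0,move L,goto B. Now: state=B, head=-1, tape[-2..2]=00010 (head:  ^)
Step 4: in state B at pos -1, read 0 -> (B,0)->write 1,move L,goto A. Now: state=A, head=-2, tape[-3..2]=001010 (head:  ^)

Answer: -2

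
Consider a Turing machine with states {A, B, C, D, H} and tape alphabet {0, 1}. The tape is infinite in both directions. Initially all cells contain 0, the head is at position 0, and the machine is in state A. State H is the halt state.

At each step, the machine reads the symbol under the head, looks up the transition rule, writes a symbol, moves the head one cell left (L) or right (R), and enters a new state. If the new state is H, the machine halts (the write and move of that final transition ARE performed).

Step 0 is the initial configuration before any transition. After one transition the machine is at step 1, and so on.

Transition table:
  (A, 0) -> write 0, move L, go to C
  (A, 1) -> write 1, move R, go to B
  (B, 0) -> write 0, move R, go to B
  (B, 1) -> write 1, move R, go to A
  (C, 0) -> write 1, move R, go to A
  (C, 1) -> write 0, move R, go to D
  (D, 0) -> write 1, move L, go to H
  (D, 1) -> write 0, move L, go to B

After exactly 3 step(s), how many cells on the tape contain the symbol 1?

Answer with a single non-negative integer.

Answer: 1

Derivation:
Step 1: in state A at pos 0, read 0 -> (A,0)->write 0,move L,goto C. Now: state=C, head=-1, tape[-2..1]=0000 (head:  ^)
Step 2: in state C at pos -1, read 0 -> (C,0)->write 1,move R,goto A. Now: state=A, head=0, tape[-2..1]=0100 (head:   ^)
Step 3: in state A at pos 0, read 0 -> (A,0)->write 0,move L,goto C. Now: state=C, head=-1, tape[-2..1]=0100 (head:  ^)
Cells containing 1 after step 3: {-1} -> 1 cell(s)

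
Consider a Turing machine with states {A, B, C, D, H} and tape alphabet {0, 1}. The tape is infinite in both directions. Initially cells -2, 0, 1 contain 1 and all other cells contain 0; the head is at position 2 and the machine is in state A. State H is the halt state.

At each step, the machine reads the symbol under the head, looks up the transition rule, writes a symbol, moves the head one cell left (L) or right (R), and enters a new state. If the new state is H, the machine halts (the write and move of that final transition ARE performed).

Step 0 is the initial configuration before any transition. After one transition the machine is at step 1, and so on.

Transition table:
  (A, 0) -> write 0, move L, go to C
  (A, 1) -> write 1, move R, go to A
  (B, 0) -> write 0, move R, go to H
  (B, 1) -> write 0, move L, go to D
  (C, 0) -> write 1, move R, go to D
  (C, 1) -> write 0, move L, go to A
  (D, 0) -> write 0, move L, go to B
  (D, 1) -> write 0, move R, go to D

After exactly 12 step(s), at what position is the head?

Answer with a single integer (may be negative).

Step 1: in state A at pos 2, read 0 -> (A,0)->write 0,move L,goto C. Now: state=C, head=1, tape[-3..3]=0101100 (head:     ^)
Step 2: in state C at pos 1, read 1 -> (C,1)->write 0,move L,goto A. Now: state=A, head=0, tape[-3..3]=0101000 (head:    ^)
Step 3: in state A at pos 0, read 1 -> (A,1)->write 1,move R,goto A. Now: state=A, head=1, tape[-3..3]=0101000 (head:     ^)
Step 4: in state A at pos 1, read 0 -> (A,0)->write 0,move L,goto C. Now: state=C, head=0, tape[-3..3]=0101000 (head:    ^)
Step 5: in state C at pos 0, read 1 -> (C,1)->write 0,move L,goto A. Now: state=A, head=-1, tape[-3..3]=0100000 (head:   ^)
Step 6: in state A at pos -1, read 0 -> (A,0)->write 0,move L,goto C. Now: state=C, head=-2, tape[-3..3]=0100000 (head:  ^)
Step 7: in state C at pos -2, read 1 -> (C,1)->write 0,move L,goto A. Now: state=A, head=-3, tape[-4..3]=00000000 (head:  ^)
Step 8: in state A at pos -3, read 0 -> (A,0)->write 0,move L,goto C. Now: state=C, head=-4, tape[-5..3]=000000000 (head:  ^)
Step 9: in state C at pos -4, read 0 -> (C,0)->write 1,move R,goto D. Now: state=D, head=-3, tape[-5..3]=010000000 (head:   ^)
Step 10: in state D at pos -3, read 0 -> (D,0)->write 0,move L,goto B. Now: state=B, head=-4, tape[-5..3]=010000000 (head:  ^)
Step 11: in state B at pos -4, read 1 -> (B,1)->write 0,move L,goto D. Now: state=D, head=-5, tape[-6..3]=0000000000 (head:  ^)
Step 12: in state D at pos -5, read 0 -> (D,0)->write 0,move L,goto B. Now: state=B, head=-6, tape[-7..3]=00000000000 (head:  ^)

Answer: -6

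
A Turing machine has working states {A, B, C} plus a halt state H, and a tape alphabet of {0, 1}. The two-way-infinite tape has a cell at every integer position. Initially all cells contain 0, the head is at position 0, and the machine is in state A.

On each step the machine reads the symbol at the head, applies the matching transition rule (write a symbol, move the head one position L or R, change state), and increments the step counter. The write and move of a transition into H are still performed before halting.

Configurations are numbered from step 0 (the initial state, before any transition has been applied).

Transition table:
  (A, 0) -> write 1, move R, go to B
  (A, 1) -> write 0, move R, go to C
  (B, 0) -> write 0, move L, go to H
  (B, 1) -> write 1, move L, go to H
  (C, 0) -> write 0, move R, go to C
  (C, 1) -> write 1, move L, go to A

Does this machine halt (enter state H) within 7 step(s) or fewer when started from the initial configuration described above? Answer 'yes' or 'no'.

Step 1: in state A at pos 0, read 0 -> (A,0)->write 1,move R,goto B. Now: state=B, head=1, tape[-1..2]=0100 (head:   ^)
Step 2: in state B at pos 1, read 0 -> (B,0)->write 0,move L,goto H. Now: state=H, head=0, tape[-1..2]=0100 (head:  ^)
State H reached at step 2; 2 <= 7 -> yes

Answer: yes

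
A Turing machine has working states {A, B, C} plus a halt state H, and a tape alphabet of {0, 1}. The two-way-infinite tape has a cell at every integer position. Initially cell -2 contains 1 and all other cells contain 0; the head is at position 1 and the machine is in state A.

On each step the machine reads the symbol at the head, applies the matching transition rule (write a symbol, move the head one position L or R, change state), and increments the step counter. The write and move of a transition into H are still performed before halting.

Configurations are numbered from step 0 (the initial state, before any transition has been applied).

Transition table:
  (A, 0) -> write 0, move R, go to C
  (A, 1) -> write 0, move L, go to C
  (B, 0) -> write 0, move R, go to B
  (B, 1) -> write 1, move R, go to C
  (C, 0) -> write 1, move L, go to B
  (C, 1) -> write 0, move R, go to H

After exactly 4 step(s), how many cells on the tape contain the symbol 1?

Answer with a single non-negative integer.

Answer: 2

Derivation:
Step 1: in state A at pos 1, read 0 -> (A,0)->write 0,move R,goto C. Now: state=C, head=2, tape[-3..3]=0100000 (head:      ^)
Step 2: in state C at pos 2, read 0 -> (C,0)->write 1,move L,goto B. Now: state=B, head=1, tape[-3..3]=0100010 (head:     ^)
Step 3: in state B at pos 1, read 0 -> (B,0)->write 0,move R,goto B. Now: state=B, head=2, tape[-3..3]=0100010 (head:      ^)
Step 4: in state B at pos 2, read 1 -> (B,1)->write 1,move R,goto C. Now: state=C, head=3, tape[-3..4]=01000100 (head:       ^)
Cells containing 1 after step 4: {-2, 2} -> 2 cell(s)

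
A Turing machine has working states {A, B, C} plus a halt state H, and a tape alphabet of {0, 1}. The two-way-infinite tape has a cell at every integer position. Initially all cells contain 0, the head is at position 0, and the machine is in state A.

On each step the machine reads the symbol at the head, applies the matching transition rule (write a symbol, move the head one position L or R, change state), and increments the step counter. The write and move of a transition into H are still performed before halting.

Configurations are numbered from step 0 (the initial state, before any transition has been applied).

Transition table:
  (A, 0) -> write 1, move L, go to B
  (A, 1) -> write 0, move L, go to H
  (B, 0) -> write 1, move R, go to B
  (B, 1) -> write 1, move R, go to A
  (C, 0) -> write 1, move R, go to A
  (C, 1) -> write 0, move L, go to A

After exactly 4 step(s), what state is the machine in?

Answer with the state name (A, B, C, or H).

Answer: B

Derivation:
Step 1: in state A at pos 0, read 0 -> (A,0)->write 1,move L,goto B. Now: state=B, head=-1, tape[-2..1]=0010 (head:  ^)
Step 2: in state B at pos -1, read 0 -> (B,0)->write 1,move R,goto B. Now: state=B, head=0, tape[-2..1]=0110 (head:   ^)
Step 3: in state B at pos 0, read 1 -> (B,1)->write 1,move R,goto A. Now: state=A, head=1, tape[-2..2]=01100 (head:    ^)
Step 4: in state A at pos 1, read 0 -> (A,0)->write 1,move L,goto B. Now: state=B, head=0, tape[-2..2]=01110 (head:   ^)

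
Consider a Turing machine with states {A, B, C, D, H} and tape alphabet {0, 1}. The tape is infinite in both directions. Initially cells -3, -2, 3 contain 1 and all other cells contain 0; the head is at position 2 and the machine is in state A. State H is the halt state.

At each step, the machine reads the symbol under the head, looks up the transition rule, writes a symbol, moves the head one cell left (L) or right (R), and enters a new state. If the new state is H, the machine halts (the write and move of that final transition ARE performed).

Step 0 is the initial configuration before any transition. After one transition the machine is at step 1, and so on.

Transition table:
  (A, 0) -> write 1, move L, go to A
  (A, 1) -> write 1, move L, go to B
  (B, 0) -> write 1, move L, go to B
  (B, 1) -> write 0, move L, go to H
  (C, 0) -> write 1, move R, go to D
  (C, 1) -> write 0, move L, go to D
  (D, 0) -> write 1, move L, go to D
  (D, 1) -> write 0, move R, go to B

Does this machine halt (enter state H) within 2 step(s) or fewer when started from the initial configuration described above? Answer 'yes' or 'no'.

Answer: no

Derivation:
Step 1: in state A at pos 2, read 0 -> (A,0)->write 1,move L,goto A. Now: state=A, head=1, tape[-4..4]=011000110 (head:      ^)
Step 2: in state A at pos 1, read 0 -> (A,0)->write 1,move L,goto A. Now: state=A, head=0, tape[-4..4]=011001110 (head:     ^)
After 2 step(s): state = A (not H) -> not halted within 2 -> no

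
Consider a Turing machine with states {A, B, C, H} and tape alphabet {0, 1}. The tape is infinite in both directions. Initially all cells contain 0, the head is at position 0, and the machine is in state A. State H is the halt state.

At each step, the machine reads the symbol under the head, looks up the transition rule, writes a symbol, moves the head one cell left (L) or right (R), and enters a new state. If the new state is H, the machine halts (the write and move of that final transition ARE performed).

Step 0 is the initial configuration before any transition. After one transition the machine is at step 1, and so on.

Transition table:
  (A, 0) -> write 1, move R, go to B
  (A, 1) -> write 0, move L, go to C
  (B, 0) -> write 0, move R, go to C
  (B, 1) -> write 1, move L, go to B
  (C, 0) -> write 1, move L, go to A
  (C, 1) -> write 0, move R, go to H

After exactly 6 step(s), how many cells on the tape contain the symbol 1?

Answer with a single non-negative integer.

Answer: 3

Derivation:
Step 1: in state A at pos 0, read 0 -> (A,0)->write 1,move R,goto B. Now: state=B, head=1, tape[-1..2]=0100 (head:   ^)
Step 2: in state B at pos 1, read 0 -> (B,0)->write 0,move R,goto C. Now: state=C, head=2, tape[-1..3]=01000 (head:    ^)
Step 3: in state C at pos 2, read 0 -> (C,0)->write 1,move L,goto A. Now: state=A, head=1, tape[-1..3]=01010 (head:   ^)
Step 4: in state A at pos 1, read 0 -> (A,0)->write 1,move R,goto B. Now: state=B, head=2, tape[-1..3]=01110 (head:    ^)
Step 5: in state B at pos 2, read 1 -> (B,1)->write 1,move L,goto B. Now: state=B, head=1, tape[-1..3]=01110 (head:   ^)
Step 6: in state B at pos 1, read 1 -> (B,1)->write 1,move L,goto B. Now: state=B, head=0, tape[-1..3]=01110 (head:  ^)
Cells containing 1 after step 6: {0, 1, 2} -> 3 cell(s)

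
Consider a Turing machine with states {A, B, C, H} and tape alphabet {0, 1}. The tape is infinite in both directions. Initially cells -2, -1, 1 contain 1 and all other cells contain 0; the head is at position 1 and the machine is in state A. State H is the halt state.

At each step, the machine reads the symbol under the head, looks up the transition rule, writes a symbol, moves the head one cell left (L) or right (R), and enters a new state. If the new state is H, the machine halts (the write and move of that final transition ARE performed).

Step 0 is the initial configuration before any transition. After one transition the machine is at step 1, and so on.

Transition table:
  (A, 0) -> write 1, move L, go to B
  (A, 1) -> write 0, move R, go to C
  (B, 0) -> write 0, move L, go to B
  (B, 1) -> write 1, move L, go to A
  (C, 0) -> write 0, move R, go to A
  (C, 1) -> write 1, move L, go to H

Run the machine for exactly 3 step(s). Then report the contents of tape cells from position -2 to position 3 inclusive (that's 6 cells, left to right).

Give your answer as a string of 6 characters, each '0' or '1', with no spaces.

Answer: 110001

Derivation:
Step 1: in state A at pos 1, read 1 -> (A,1)->write 0,move R,goto C. Now: state=C, head=2, tape[-3..3]=0110000 (head:      ^)
Step 2: in state C at pos 2, read 0 -> (C,0)->write 0,move R,goto A. Now: state=A, head=3, tape[-3..4]=01100000 (head:       ^)
Step 3: in state A at pos 3, read 0 -> (A,0)->write 1,move L,goto B. Now: state=B, head=2, tape[-3..4]=01100010 (head:      ^)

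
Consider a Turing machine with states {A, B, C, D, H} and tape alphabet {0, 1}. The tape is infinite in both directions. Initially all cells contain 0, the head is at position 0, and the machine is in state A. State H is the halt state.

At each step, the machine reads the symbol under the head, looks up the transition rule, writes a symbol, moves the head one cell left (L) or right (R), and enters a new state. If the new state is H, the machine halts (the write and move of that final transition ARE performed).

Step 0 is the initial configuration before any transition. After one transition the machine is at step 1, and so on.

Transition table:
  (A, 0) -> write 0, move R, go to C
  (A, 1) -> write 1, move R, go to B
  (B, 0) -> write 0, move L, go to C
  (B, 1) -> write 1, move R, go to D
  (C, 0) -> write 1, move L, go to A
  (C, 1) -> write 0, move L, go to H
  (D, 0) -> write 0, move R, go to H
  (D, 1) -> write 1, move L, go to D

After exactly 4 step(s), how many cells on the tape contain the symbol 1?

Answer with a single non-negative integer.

Answer: 0

Derivation:
Step 1: in state A at pos 0, read 0 -> (A,0)->write 0,move R,goto C. Now: state=C, head=1, tape[-1..2]=0000 (head:   ^)
Step 2: in state C at pos 1, read 0 -> (C,0)->write 1,move L,goto A. Now: state=A, head=0, tape[-1..2]=0010 (head:  ^)
Step 3: in state A at pos 0, read 0 -> (A,0)->write 0,move R,goto C. Now: state=C, head=1, tape[-1..2]=0010 (head:   ^)
Step 4: in state C at pos 1, read 1 -> (C,1)->write 0,move L,goto H. Now: state=H, head=0, tape[-1..2]=0000 (head:  ^)
No cell contains 1 after step 4 -> 0 cell(s)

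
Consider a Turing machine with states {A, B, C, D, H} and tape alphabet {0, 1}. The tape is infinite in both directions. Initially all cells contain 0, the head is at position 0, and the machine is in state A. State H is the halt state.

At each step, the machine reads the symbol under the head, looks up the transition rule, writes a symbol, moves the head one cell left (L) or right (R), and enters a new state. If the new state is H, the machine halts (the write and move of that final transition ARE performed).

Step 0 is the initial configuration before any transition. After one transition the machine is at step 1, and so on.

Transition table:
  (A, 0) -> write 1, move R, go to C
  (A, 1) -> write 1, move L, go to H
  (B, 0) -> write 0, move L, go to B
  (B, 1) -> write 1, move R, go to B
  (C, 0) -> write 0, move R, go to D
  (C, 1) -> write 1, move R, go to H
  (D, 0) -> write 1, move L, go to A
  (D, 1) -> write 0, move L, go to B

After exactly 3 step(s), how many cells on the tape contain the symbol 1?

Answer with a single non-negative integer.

Answer: 2

Derivation:
Step 1: in state A at pos 0, read 0 -> (A,0)->write 1,move R,goto C. Now: state=C, head=1, tape[-1..2]=0100 (head:   ^)
Step 2: in state C at pos 1, read 0 -> (C,0)->write 0,move R,goto D. Now: state=D, head=2, tape[-1..3]=01000 (head:    ^)
Step 3: in state D at pos 2, read 0 -> (D,0)->write 1,move L,goto A. Now: state=A, head=1, tape[-1..3]=01010 (head:   ^)
Cells containing 1 after step 3: {0, 2} -> 2 cell(s)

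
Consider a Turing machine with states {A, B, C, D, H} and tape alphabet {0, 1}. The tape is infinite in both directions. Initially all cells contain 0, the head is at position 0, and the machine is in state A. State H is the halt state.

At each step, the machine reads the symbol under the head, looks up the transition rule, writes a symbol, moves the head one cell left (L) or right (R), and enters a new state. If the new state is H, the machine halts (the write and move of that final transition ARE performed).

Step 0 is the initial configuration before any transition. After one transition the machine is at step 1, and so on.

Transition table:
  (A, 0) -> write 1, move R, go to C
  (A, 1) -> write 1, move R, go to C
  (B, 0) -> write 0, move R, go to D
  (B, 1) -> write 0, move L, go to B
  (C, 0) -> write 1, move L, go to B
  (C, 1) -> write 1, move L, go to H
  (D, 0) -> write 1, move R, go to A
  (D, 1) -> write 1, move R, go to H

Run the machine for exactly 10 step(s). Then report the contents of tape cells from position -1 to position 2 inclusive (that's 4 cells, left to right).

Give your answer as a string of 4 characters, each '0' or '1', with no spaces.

Step 1: in state A at pos 0, read 0 -> (A,0)->write 1,move R,goto C. Now: state=C, head=1, tape[-1..2]=0100 (head:   ^)
Step 2: in state C at pos 1, read 0 -> (C,0)->write 1,move L,goto B. Now: state=B, head=0, tape[-1..2]=0110 (head:  ^)
Step 3: in state B at pos 0, read 1 -> (B,1)->write 0,move L,goto B. Now: state=B, head=-1, tape[-2..2]=00010 (head:  ^)
Step 4: in state B at pos -1, read 0 -> (B,0)->write 0,move R,goto D. Now: state=D, head=0, tape[-2..2]=00010 (head:   ^)
Step 5: in state D at pos 0, read 0 -> (D,0)->write 1,move R,goto A. Now: state=A, head=1, tape[-2..2]=00110 (head:    ^)
Step 6: in state A at pos 1, read 1 -> (A,1)->write 1,move R,goto C. Now: state=C, head=2, tape[-2..3]=001100 (head:     ^)
Step 7: in state C at pos 2, read 0 -> (C,0)->write 1,move L,goto B. Now: state=B, head=1, tape[-2..3]=001110 (head:    ^)
Step 8: in state B at pos 1, read 1 -> (B,1)->write 0,move L,goto B. Now: state=B, head=0, tape[-2..3]=001010 (head:   ^)
Step 9: in state B at pos 0, read 1 -> (B,1)->write 0,move L,goto B. Now: state=B, head=-1, tape[-2..3]=000010 (head:  ^)
Step 10: in state B at pos -1, read 0 -> (B,0)->write 0,move R,goto D. Now: state=D, head=0, tape[-2..3]=000010 (head:   ^)

Answer: 0001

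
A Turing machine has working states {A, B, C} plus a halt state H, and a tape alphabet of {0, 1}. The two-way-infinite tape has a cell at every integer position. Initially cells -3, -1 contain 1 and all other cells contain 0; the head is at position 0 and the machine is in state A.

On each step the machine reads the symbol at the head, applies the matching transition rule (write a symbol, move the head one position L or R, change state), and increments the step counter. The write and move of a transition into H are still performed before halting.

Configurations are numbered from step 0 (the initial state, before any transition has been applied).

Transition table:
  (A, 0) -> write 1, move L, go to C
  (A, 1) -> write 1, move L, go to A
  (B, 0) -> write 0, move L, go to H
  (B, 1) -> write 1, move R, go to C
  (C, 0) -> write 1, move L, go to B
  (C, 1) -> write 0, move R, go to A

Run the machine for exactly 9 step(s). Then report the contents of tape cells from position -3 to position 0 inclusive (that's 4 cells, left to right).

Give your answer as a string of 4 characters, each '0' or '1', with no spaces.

Step 1: in state A at pos 0, read 0 -> (A,0)->write 1,move L,goto C. Now: state=C, head=-1, tape[-4..1]=010110 (head:    ^)
Step 2: in state C at pos -1, read 1 -> (C,1)->write 0,move R,goto A. Now: state=A, head=0, tape[-4..1]=010010 (head:     ^)
Step 3: in state A at pos 0, read 1 -> (A,1)->write 1,move L,goto A. Now: state=A, head=-1, tape[-4..1]=010010 (head:    ^)
Step 4: in state A at pos -1, read 0 -> (A,0)->write 1,move L,goto C. Now: state=C, head=-2, tape[-4..1]=010110 (head:   ^)
Step 5: in state C at pos -2, read 0 -> (C,0)->write 1,move L,goto B. Now: state=B, head=-3, tape[-4..1]=011110 (head:  ^)
Step 6: in state B at pos -3, read 1 -> (B,1)->write 1,move R,goto C. Now: state=C, head=-2, tape[-4..1]=011110 (head:   ^)
Step 7: in state C at pos -2, read 1 -> (C,1)->write 0,move R,goto A. Now: state=A, head=-1, tape[-4..1]=010110 (head:    ^)
Step 8: in state A at pos -1, read 1 -> (A,1)->write 1,move L,goto A. Now: state=A, head=-2, tape[-4..1]=010110 (head:   ^)
Step 9: in state A at pos -2, read 0 -> (A,0)->write 1,move L,goto C. Now: state=C, head=-3, tape[-4..1]=011110 (head:  ^)

Answer: 1111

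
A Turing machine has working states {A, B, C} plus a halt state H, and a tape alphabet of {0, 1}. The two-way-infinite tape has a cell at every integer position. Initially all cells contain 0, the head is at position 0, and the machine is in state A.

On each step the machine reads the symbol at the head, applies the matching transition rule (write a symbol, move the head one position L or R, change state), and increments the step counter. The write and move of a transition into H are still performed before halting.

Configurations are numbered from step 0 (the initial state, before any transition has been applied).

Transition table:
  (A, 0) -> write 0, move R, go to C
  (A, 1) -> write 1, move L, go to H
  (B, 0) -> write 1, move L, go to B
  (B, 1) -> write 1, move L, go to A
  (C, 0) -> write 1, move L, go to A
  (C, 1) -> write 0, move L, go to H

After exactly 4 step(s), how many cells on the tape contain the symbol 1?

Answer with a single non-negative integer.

Step 1: in state A at pos 0, read 0 -> (A,0)->write 0,move R,goto C. Now: state=C, head=1, tape[-1..2]=0000 (head:   ^)
Step 2: in state C at pos 1, read 0 -> (C,0)->write 1,move L,goto A. Now: state=A, head=0, tape[-1..2]=0010 (head:  ^)
Step 3: in state A at pos 0, read 0 -> (A,0)->write 0,move R,goto C. Now: state=C, head=1, tape[-1..2]=0010 (head:   ^)
Step 4: in state C at pos 1, read 1 -> (C,1)->write 0,move L,goto H. Now: state=H, head=0, tape[-1..2]=0000 (head:  ^)
No cell contains 1 after step 4 -> 0 cell(s)

Answer: 0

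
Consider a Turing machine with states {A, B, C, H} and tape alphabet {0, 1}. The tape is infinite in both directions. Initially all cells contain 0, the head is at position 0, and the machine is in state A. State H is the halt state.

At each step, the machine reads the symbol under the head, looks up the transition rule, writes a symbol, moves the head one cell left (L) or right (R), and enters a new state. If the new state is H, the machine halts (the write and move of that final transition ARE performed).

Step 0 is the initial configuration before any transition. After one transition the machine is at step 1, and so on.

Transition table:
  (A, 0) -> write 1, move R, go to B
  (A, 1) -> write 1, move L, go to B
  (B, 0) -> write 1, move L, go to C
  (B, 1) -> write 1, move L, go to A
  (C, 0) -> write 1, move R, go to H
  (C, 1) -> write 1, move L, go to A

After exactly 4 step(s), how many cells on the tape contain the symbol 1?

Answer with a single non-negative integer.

Answer: 3

Derivation:
Step 1: in state A at pos 0, read 0 -> (A,0)->write 1,move R,goto B. Now: state=B, head=1, tape[-1..2]=0100 (head:   ^)
Step 2: in state B at pos 1, read 0 -> (B,0)->write 1,move L,goto C. Now: state=C, head=0, tape[-1..2]=0110 (head:  ^)
Step 3: in state C at pos 0, read 1 -> (C,1)->write 1,move L,goto A. Now: state=A, head=-1, tape[-2..2]=00110 (head:  ^)
Step 4: in state A at pos -1, read 0 -> (A,0)->write 1,move R,goto B. Now: state=B, head=0, tape[-2..2]=01110 (head:   ^)
Cells containing 1 after step 4: {-1, 0, 1} -> 3 cell(s)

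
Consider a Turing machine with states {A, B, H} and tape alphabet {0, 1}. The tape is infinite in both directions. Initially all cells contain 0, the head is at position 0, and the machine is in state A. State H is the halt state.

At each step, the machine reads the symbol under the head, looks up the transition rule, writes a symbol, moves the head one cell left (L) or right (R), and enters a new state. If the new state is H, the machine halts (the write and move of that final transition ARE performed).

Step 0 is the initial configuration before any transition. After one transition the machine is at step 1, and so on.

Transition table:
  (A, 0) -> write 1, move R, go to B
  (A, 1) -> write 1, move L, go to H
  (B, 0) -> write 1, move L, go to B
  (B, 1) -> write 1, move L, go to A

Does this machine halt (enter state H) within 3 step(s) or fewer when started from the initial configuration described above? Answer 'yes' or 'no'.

Step 1: in state A at pos 0, read 0 -> (A,0)->write 1,move R,goto B. Now: state=B, head=1, tape[-1..2]=0100 (head:   ^)
Step 2: in state B at pos 1, read 0 -> (B,0)->write 1,move L,goto B. Now: state=B, head=0, tape[-1..2]=0110 (head:  ^)
Step 3: in state B at pos 0, read 1 -> (B,1)->write 1,move L,goto A. Now: state=A, head=-1, tape[-2..2]=00110 (head:  ^)
After 3 step(s): state = A (not H) -> not halted within 3 -> no

Answer: no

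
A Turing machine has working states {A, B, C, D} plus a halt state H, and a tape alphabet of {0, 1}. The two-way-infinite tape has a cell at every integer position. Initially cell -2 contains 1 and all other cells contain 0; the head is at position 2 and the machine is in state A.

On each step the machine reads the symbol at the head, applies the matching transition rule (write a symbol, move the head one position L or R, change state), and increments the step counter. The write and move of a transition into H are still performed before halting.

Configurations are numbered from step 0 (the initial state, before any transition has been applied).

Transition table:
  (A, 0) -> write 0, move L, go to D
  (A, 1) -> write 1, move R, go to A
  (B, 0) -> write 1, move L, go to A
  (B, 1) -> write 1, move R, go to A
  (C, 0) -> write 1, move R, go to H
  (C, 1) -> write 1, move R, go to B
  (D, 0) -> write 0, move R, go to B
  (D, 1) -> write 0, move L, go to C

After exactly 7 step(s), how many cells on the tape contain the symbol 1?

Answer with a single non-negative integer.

Step 1: in state A at pos 2, read 0 -> (A,0)->write 0,move L,goto D. Now: state=D, head=1, tape[-3..3]=0100000 (head:     ^)
Step 2: in state D at pos 1, read 0 -> (D,0)->write 0,move R,goto B. Now: state=B, head=2, tape[-3..3]=0100000 (head:      ^)
Step 3: in state B at pos 2, read 0 -> (B,0)->write 1,move L,goto A. Now: state=A, head=1, tape[-3..3]=0100010 (head:     ^)
Step 4: in state A at pos 1, read 0 -> (A,0)->write 0,move L,goto D. Now: state=D, head=0, tape[-3..3]=0100010 (head:    ^)
Step 5: in state D at pos 0, read 0 -> (D,0)->write 0,move R,goto B. Now: state=B, head=1, tape[-3..3]=0100010 (head:     ^)
Step 6: in state B at pos 1, read 0 -> (B,0)->write 1,move L,goto A. Now: state=A, head=0, tape[-3..3]=0100110 (head:    ^)
Step 7: in state A at pos 0, read 0 -> (A,0)->write 0,move L,goto D. Now: state=D, head=-1, tape[-3..3]=0100110 (head:   ^)
Cells containing 1 after step 7: {-2, 1, 2} -> 3 cell(s)

Answer: 3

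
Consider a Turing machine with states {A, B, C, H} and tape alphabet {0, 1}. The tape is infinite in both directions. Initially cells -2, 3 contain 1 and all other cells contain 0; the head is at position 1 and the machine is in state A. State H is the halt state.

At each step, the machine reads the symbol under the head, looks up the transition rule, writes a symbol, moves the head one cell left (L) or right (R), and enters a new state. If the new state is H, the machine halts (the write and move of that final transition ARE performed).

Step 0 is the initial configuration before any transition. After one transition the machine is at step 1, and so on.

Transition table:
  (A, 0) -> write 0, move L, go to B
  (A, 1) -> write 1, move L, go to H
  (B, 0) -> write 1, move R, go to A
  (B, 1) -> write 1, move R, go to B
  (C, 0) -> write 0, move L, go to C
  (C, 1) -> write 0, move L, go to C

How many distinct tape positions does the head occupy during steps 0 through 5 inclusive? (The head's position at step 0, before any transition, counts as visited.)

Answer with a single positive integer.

Answer: 3

Derivation:
Step 1: in state A at pos 1, read 0 -> (A,0)->write 0,move L,goto B. Now: state=B, head=0, tape[-3..4]=01000010 (head:    ^)
Step 2: in state B at pos 0, read 0 -> (B,0)->write 1,move R,goto A. Now: state=A, head=1, tape[-3..4]=01010010 (head:     ^)
Step 3: in state A at pos 1, read 0 -> (A,0)->write 0,move L,goto B. Now: state=B, head=0, tape[-3..4]=01010010 (head:    ^)
Step 4: in state B at pos 0, read 1 -> (B,1)->write 1,move R,goto B. Now: state=B, head=1, tape[-3..4]=01010010 (head:     ^)
Step 5: in state B at pos 1, read 0 -> (B,0)->write 1,move R,goto A. Now: state=A, head=2, tape[-3..4]=01011010 (head:      ^)
Head positions at steps 0..5: starting at 1, distinct positions visited = {0, 1, 2} -> 3 position(s)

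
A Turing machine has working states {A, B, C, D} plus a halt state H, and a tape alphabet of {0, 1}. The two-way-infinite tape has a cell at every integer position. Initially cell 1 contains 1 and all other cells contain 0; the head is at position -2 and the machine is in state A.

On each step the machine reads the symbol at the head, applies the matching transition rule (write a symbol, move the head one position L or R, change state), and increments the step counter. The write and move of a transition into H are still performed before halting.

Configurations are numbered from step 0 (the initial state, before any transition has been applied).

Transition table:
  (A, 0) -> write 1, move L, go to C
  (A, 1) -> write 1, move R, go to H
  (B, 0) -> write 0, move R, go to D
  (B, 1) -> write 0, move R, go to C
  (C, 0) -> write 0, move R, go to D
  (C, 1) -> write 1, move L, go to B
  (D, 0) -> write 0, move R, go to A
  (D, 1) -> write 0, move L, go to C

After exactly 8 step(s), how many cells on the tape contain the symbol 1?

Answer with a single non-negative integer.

Step 1: in state A at pos -2, read 0 -> (A,0)->write 1,move L,goto C. Now: state=C, head=-3, tape[-4..2]=0010010 (head:  ^)
Step 2: in state C at pos -3, read 0 -> (C,0)->write 0,move R,goto D. Now: state=D, head=-2, tape[-4..2]=0010010 (head:   ^)
Step 3: in state D at pos -2, read 1 -> (D,1)->write 0,move L,goto C. Now: state=C, head=-3, tape[-4..2]=0000010 (head:  ^)
Step 4: in state C at pos -3, read 0 -> (C,0)->write 0,move R,goto D. Now: state=D, head=-2, tape[-4..2]=0000010 (head:   ^)
Step 5: in state D at pos -2, read 0 -> (D,0)->write 0,move R,goto A. Now: state=A, head=-1, tape[-4..2]=0000010 (head:    ^)
Step 6: in state A at pos -1, read 0 -> (A,0)->write 1,move L,goto C. Now: state=C, head=-2, tape[-4..2]=0001010 (head:   ^)
Step 7: in state C at pos -2, read 0 -> (C,0)->write 0,move R,goto D. Now: state=D, head=-1, tape[-4..2]=0001010 (head:    ^)
Step 8: in state D at pos -1, read 1 -> (D,1)->write 0,move L,goto C. Now: state=C, head=-2, tape[-4..2]=0000010 (head:   ^)
Cells containing 1 after step 8: {1} -> 1 cell(s)

Answer: 1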